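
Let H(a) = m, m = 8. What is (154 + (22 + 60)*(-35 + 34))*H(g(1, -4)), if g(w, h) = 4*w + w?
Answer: 576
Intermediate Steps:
g(w, h) = 5*w
H(a) = 8
(154 + (22 + 60)*(-35 + 34))*H(g(1, -4)) = (154 + (22 + 60)*(-35 + 34))*8 = (154 + 82*(-1))*8 = (154 - 82)*8 = 72*8 = 576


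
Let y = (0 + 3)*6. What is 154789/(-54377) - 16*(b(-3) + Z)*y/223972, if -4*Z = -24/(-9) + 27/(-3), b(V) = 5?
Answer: -8692875175/3044731361 ≈ -2.8551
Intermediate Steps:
y = 18 (y = 3*6 = 18)
Z = 19/12 (Z = -(-24/(-9) + 27/(-3))/4 = -(-24*(-1/9) + 27*(-1/3))/4 = -(8/3 - 9)/4 = -1/4*(-19/3) = 19/12 ≈ 1.5833)
154789/(-54377) - 16*(b(-3) + Z)*y/223972 = 154789/(-54377) - 16*(5 + 19/12)*18/223972 = 154789*(-1/54377) - 316*18/3*(1/223972) = -154789/54377 - 16*237/2*(1/223972) = -154789/54377 - 1896*1/223972 = -154789/54377 - 474/55993 = -8692875175/3044731361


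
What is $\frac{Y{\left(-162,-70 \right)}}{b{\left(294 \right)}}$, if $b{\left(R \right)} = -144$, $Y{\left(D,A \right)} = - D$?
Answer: $- \frac{9}{8} \approx -1.125$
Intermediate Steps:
$\frac{Y{\left(-162,-70 \right)}}{b{\left(294 \right)}} = \frac{\left(-1\right) \left(-162\right)}{-144} = 162 \left(- \frac{1}{144}\right) = - \frac{9}{8}$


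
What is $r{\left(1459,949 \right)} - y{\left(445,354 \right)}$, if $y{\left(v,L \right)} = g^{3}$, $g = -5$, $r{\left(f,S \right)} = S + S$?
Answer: $2023$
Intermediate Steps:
$r{\left(f,S \right)} = 2 S$
$y{\left(v,L \right)} = -125$ ($y{\left(v,L \right)} = \left(-5\right)^{3} = -125$)
$r{\left(1459,949 \right)} - y{\left(445,354 \right)} = 2 \cdot 949 - -125 = 1898 + 125 = 2023$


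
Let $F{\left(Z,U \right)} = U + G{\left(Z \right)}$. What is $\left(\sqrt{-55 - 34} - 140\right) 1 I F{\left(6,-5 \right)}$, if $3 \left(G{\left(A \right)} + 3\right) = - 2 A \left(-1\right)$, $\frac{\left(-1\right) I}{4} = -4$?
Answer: $8960 - 64 i \sqrt{89} \approx 8960.0 - 603.77 i$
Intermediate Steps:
$I = 16$ ($I = \left(-4\right) \left(-4\right) = 16$)
$G{\left(A \right)} = -3 + \frac{2 A}{3}$ ($G{\left(A \right)} = -3 + \frac{- 2 A \left(-1\right)}{3} = -3 + \frac{2 A}{3}$)
$F{\left(Z,U \right)} = -3 + U + \frac{2 Z}{3}$ ($F{\left(Z,U \right)} = U + \left(-3 + \frac{2 Z}{3}\right) = -3 + U + \frac{2 Z}{3}$)
$\left(\sqrt{-55 - 34} - 140\right) 1 I F{\left(6,-5 \right)} = \left(\sqrt{-55 - 34} - 140\right) 1 \cdot 16 \left(-3 - 5 + \frac{2}{3} \cdot 6\right) = \left(\sqrt{-89} - 140\right) 16 \left(-3 - 5 + 4\right) = \left(i \sqrt{89} - 140\right) 16 \left(-4\right) = \left(-140 + i \sqrt{89}\right) \left(-64\right) = 8960 - 64 i \sqrt{89}$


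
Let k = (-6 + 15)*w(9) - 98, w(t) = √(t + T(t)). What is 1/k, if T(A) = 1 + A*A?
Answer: -14/319 - 9*√91/2233 ≈ -0.082335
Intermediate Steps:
T(A) = 1 + A²
w(t) = √(1 + t + t²) (w(t) = √(t + (1 + t²)) = √(1 + t + t²))
k = -98 + 9*√91 (k = (-6 + 15)*√(1 + 9 + 9²) - 98 = 9*√(1 + 9 + 81) - 98 = 9*√91 - 98 = -98 + 9*√91 ≈ -12.145)
1/k = 1/(-98 + 9*√91)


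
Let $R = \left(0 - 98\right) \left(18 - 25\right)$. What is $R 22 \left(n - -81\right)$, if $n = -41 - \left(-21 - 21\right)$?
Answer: $1237544$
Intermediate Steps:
$R = 686$ ($R = \left(-98\right) \left(-7\right) = 686$)
$n = 1$ ($n = -41 - \left(-21 - 21\right) = -41 - -42 = -41 + 42 = 1$)
$R 22 \left(n - -81\right) = 686 \cdot 22 \left(1 - -81\right) = 15092 \left(1 + 81\right) = 15092 \cdot 82 = 1237544$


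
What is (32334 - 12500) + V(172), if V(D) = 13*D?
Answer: 22070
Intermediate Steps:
(32334 - 12500) + V(172) = (32334 - 12500) + 13*172 = 19834 + 2236 = 22070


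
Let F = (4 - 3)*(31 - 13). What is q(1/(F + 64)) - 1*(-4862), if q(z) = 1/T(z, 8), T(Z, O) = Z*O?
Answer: 19489/4 ≈ 4872.3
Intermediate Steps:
F = 18 (F = 1*18 = 18)
T(Z, O) = O*Z
q(z) = 1/(8*z)
q(1/(F + 64)) - 1*(-4862) = 1/(8*(1/(18 + 64))) - 1*(-4862) = 1/(8*(1/82)) + 4862 = (⅛)*82 + 4862 = 41/4 + 4862 = 19489/4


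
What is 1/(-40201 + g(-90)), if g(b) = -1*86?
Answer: -1/40287 ≈ -2.4822e-5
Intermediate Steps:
g(b) = -86
1/(-40201 + g(-90)) = 1/(-40201 - 86) = 1/(-40287) = -1/40287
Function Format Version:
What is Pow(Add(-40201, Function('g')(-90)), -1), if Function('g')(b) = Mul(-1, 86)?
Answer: Rational(-1, 40287) ≈ -2.4822e-5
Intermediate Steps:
Function('g')(b) = -86
Pow(Add(-40201, Function('g')(-90)), -1) = Pow(Add(-40201, -86), -1) = Pow(-40287, -1) = Rational(-1, 40287)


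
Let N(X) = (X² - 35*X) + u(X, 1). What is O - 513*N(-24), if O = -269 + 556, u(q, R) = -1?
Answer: -725608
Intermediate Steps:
O = 287
N(X) = -1 + X² - 35*X (N(X) = (X² - 35*X) - 1 = -1 + X² - 35*X)
O - 513*N(-24) = 287 - 513*(-1 + (-24)² - 35*(-24)) = 287 - 513*(-1 + 576 + 840) = 287 - 513*1415 = 287 - 725895 = -725608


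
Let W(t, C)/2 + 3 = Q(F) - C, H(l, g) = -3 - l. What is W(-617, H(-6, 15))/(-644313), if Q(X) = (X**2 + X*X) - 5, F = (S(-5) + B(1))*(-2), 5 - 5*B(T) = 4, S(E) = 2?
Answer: -462/5369275 ≈ -8.6045e-5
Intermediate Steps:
B(T) = 1/5 (B(T) = 1 - 1/5*4 = 1 - 4/5 = 1/5)
F = -22/5 (F = (2 + 1/5)*(-2) = (11/5)*(-2) = -22/5 ≈ -4.4000)
Q(X) = -5 + 2*X**2 (Q(X) = (X**2 + X**2) - 5 = 2*X**2 - 5 = -5 + 2*X**2)
W(t, C) = 1536/25 - 2*C (W(t, C) = -6 + 2*((-5 + 2*(-22/5)**2) - C) = -6 + 2*((-5 + 2*(484/25)) - C) = -6 + 2*((-5 + 968/25) - C) = -6 + 2*(843/25 - C) = -6 + (1686/25 - 2*C) = 1536/25 - 2*C)
W(-617, H(-6, 15))/(-644313) = (1536/25 - 2*(-3 - 1*(-6)))/(-644313) = (1536/25 - 2*(-3 + 6))*(-1/644313) = (1536/25 - 2*3)*(-1/644313) = (1536/25 - 6)*(-1/644313) = (1386/25)*(-1/644313) = -462/5369275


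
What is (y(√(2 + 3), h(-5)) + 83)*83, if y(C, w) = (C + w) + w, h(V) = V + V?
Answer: 5229 + 83*√5 ≈ 5414.6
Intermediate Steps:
h(V) = 2*V
y(C, w) = C + 2*w
(y(√(2 + 3), h(-5)) + 83)*83 = ((√(2 + 3) + 2*(2*(-5))) + 83)*83 = ((√5 + 2*(-10)) + 83)*83 = ((√5 - 20) + 83)*83 = ((-20 + √5) + 83)*83 = (63 + √5)*83 = 5229 + 83*√5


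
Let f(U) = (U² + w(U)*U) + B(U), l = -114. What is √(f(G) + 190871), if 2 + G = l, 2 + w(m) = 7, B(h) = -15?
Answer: 62*√53 ≈ 451.37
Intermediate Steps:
w(m) = 5 (w(m) = -2 + 7 = 5)
G = -116 (G = -2 - 114 = -116)
f(U) = -15 + U² + 5*U (f(U) = (U² + 5*U) - 15 = -15 + U² + 5*U)
√(f(G) + 190871) = √((-15 + (-116)² + 5*(-116)) + 190871) = √((-15 + 13456 - 580) + 190871) = √(12861 + 190871) = √203732 = 62*√53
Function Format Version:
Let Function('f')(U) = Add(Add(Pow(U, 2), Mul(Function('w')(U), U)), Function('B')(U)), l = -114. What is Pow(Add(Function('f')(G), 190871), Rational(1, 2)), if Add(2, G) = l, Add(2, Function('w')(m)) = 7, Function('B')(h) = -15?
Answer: Mul(62, Pow(53, Rational(1, 2))) ≈ 451.37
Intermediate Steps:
Function('w')(m) = 5 (Function('w')(m) = Add(-2, 7) = 5)
G = -116 (G = Add(-2, -114) = -116)
Function('f')(U) = Add(-15, Pow(U, 2), Mul(5, U)) (Function('f')(U) = Add(Add(Pow(U, 2), Mul(5, U)), -15) = Add(-15, Pow(U, 2), Mul(5, U)))
Pow(Add(Function('f')(G), 190871), Rational(1, 2)) = Pow(Add(Add(-15, Pow(-116, 2), Mul(5, -116)), 190871), Rational(1, 2)) = Pow(Add(Add(-15, 13456, -580), 190871), Rational(1, 2)) = Pow(Add(12861, 190871), Rational(1, 2)) = Pow(203732, Rational(1, 2)) = Mul(62, Pow(53, Rational(1, 2)))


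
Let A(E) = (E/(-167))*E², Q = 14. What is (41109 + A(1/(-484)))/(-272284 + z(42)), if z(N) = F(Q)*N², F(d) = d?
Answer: -45786826887089/275761241949952 ≈ -0.16604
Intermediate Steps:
z(N) = 14*N²
A(E) = -E³/167 (A(E) = (E*(-1/167))*E² = (-E/167)*E² = -E³/167)
(41109 + A(1/(-484)))/(-272284 + z(42)) = (41109 - (1/(-484))³/167)/(-272284 + 14*42²) = (41109 - (-1/484)³/167)/(-272284 + 14*1764) = (41109 - 1/167*(-1/113379904))/(-272284 + 24696) = (41109 + 1/18934443968)/(-247588) = (778376057080513/18934443968)*(-1/247588) = -45786826887089/275761241949952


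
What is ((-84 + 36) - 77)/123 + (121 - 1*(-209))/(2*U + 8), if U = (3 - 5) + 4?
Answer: 6515/246 ≈ 26.484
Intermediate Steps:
U = 2 (U = -2 + 4 = 2)
((-84 + 36) - 77)/123 + (121 - 1*(-209))/(2*U + 8) = ((-84 + 36) - 77)/123 + (121 - 1*(-209))/(2*2 + 8) = (-48 - 77)*(1/123) + (121 + 209)/(4 + 8) = -125*1/123 + 330/12 = -125/123 + 330*(1/12) = -125/123 + 55/2 = 6515/246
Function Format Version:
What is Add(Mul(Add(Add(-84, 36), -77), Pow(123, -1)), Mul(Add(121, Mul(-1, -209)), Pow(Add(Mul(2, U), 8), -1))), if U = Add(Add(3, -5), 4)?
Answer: Rational(6515, 246) ≈ 26.484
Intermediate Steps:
U = 2 (U = Add(-2, 4) = 2)
Add(Mul(Add(Add(-84, 36), -77), Pow(123, -1)), Mul(Add(121, Mul(-1, -209)), Pow(Add(Mul(2, U), 8), -1))) = Add(Mul(Add(Add(-84, 36), -77), Pow(123, -1)), Mul(Add(121, Mul(-1, -209)), Pow(Add(Mul(2, 2), 8), -1))) = Add(Mul(Add(-48, -77), Rational(1, 123)), Mul(Add(121, 209), Pow(Add(4, 8), -1))) = Add(Mul(-125, Rational(1, 123)), Mul(330, Pow(12, -1))) = Add(Rational(-125, 123), Mul(330, Rational(1, 12))) = Add(Rational(-125, 123), Rational(55, 2)) = Rational(6515, 246)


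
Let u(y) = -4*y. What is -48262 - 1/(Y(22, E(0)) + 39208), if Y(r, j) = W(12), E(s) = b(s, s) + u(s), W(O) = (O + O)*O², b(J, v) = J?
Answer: -2059049969/42664 ≈ -48262.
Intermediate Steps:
W(O) = 2*O³ (W(O) = (2*O)*O² = 2*O³)
E(s) = -3*s (E(s) = s - 4*s = -3*s)
Y(r, j) = 3456 (Y(r, j) = 2*12³ = 2*1728 = 3456)
-48262 - 1/(Y(22, E(0)) + 39208) = -48262 - 1/(3456 + 39208) = -48262 - 1/42664 = -2059049969/42664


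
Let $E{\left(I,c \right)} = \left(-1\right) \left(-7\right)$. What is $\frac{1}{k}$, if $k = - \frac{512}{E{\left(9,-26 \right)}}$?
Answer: $- \frac{7}{512} \approx -0.013672$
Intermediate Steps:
$E{\left(I,c \right)} = 7$
$k = - \frac{512}{7} \approx -73.143$
$\frac{1}{k} = \frac{1}{- \frac{512}{7}} = - \frac{7}{512}$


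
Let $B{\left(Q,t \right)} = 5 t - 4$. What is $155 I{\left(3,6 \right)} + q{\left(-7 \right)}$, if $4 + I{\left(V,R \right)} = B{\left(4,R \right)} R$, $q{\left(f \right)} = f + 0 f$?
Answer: $23553$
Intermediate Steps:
$q{\left(f \right)} = f$ ($q{\left(f \right)} = f + 0 = f$)
$B{\left(Q,t \right)} = -4 + 5 t$
$I{\left(V,R \right)} = -4 + R \left(-4 + 5 R\right)$ ($I{\left(V,R \right)} = -4 + \left(-4 + 5 R\right) R = -4 + R \left(-4 + 5 R\right)$)
$155 I{\left(3,6 \right)} + q{\left(-7 \right)} = 155 \left(-4 + 6 \left(-4 + 5 \cdot 6\right)\right) - 7 = 155 \left(-4 + 6 \left(-4 + 30\right)\right) - 7 = 155 \left(-4 + 6 \cdot 26\right) - 7 = 155 \left(-4 + 156\right) - 7 = 155 \cdot 152 - 7 = 23560 - 7 = 23553$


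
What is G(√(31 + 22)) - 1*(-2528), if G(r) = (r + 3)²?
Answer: 2590 + 6*√53 ≈ 2633.7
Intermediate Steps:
G(r) = (3 + r)²
G(√(31 + 22)) - 1*(-2528) = (3 + √(31 + 22))² - 1*(-2528) = (3 + √53)² + 2528 = 2528 + (3 + √53)²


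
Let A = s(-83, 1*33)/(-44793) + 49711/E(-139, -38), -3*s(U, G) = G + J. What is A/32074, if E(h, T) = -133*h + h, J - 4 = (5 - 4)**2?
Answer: 76790939/908979332184 ≈ 8.4480e-5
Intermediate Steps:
J = 5 (J = 4 + (5 - 4)**2 = 4 + 1**2 = 4 + 1 = 5)
s(U, G) = -5/3 - G/3 (s(U, G) = -(G + 5)/3 = -(5 + G)/3 = -5/3 - G/3)
E(h, T) = -132*h
A = 2226937231/821861964 (A = (-5/3 - 33/3)/(-44793) + 49711/((-132*(-139))) = (-5/3 - 1/3*33)*(-1/44793) + 49711/18348 = (-5/3 - 11)*(-1/44793) + 49711*(1/18348) = -38/3*(-1/44793) + 49711/18348 = 38/134379 + 49711/18348 = 2226937231/821861964 ≈ 2.7096)
A/32074 = (2226937231/821861964)/32074 = (2226937231/821861964)*(1/32074) = 76790939/908979332184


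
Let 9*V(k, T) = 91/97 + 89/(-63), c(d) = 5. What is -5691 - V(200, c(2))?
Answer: -312996409/54999 ≈ -5690.9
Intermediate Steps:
V(k, T) = -2900/54999 (V(k, T) = (91/97 + 89/(-63))/9 = (91*(1/97) + 89*(-1/63))/9 = (91/97 - 89/63)/9 = (1/9)*(-2900/6111) = -2900/54999)
-5691 - V(200, c(2)) = -5691 - 1*(-2900/54999) = -5691 + 2900/54999 = -312996409/54999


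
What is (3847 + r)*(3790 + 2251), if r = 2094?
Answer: 35889581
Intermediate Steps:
(3847 + r)*(3790 + 2251) = (3847 + 2094)*(3790 + 2251) = 5941*6041 = 35889581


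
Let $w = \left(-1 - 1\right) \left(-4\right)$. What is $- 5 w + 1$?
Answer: $-39$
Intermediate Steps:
$w = 8$ ($w = \left(-2\right) \left(-4\right) = 8$)
$- 5 w + 1 = \left(-5\right) 8 + 1 = -40 + 1 = -39$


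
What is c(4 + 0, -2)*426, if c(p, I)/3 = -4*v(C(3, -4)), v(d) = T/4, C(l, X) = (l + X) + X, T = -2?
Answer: 2556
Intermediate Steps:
C(l, X) = l + 2*X (C(l, X) = (X + l) + X = l + 2*X)
v(d) = -1/2 (v(d) = -2/4 = -2*1/4 = -1/2)
c(p, I) = 6 (c(p, I) = 3*(-4*(-1/2)) = 3*2 = 6)
c(4 + 0, -2)*426 = 6*426 = 2556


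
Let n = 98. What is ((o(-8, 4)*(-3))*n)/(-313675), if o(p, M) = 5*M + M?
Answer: 7056/313675 ≈ 0.022495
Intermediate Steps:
o(p, M) = 6*M
((o(-8, 4)*(-3))*n)/(-313675) = (((6*4)*(-3))*98)/(-313675) = ((24*(-3))*98)*(-1/313675) = -72*98*(-1/313675) = -7056*(-1/313675) = 7056/313675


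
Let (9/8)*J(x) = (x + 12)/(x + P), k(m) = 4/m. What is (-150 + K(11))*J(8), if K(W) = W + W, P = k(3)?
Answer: -5120/21 ≈ -243.81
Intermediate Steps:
P = 4/3 ≈ 1.3333
J(x) = 8*(12 + x)/(9*(4/3 + x)) (J(x) = 8*((x + 12)/(x + 4/3))/9 = 8*((12 + x)/(4/3 + x))/9 = 8*(12 + x)/(9*(4/3 + x)))
K(W) = 2*W
(-150 + K(11))*J(8) = (-150 + 2*11)*(8*(12 + 8)/(3*(4 + 3*8))) = (-150 + 22)*((8/3)*20/(4 + 24)) = -1024*20/(3*28) = -128*40/21 = -5120/21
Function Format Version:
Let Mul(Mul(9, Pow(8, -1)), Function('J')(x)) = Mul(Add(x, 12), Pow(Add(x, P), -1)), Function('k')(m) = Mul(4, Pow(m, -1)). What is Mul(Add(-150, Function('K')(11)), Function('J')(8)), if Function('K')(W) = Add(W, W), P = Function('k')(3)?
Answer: Rational(-5120, 21) ≈ -243.81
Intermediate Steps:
P = Rational(4, 3) (P = Mul(4, Pow(3, -1)) = Mul(4, Rational(1, 3)) = Rational(4, 3) ≈ 1.3333)
Function('J')(x) = Mul(Rational(8, 9), Pow(Add(Rational(4, 3), x), -1), Add(12, x)) (Function('J')(x) = Mul(Rational(8, 9), Mul(Add(x, 12), Pow(Add(x, Rational(4, 3)), -1))) = Mul(Rational(8, 9), Mul(Add(12, x), Pow(Add(Rational(4, 3), x), -1))) = Mul(Rational(8, 9), Mul(Pow(Add(Rational(4, 3), x), -1), Add(12, x))) = Mul(Rational(8, 9), Pow(Add(Rational(4, 3), x), -1), Add(12, x)))
Function('K')(W) = Mul(2, W)
Mul(Add(-150, Function('K')(11)), Function('J')(8)) = Mul(Add(-150, Mul(2, 11)), Mul(Rational(8, 3), Pow(Add(4, Mul(3, 8)), -1), Add(12, 8))) = Mul(Add(-150, 22), Mul(Rational(8, 3), Pow(Add(4, 24), -1), 20)) = Mul(-128, Mul(Rational(8, 3), Pow(28, -1), 20)) = Mul(-128, Mul(Rational(8, 3), Rational(1, 28), 20)) = Mul(-128, Rational(40, 21)) = Rational(-5120, 21)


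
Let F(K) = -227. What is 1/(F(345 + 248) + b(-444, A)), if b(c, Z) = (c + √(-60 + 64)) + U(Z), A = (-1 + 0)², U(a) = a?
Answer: -1/668 ≈ -0.0014970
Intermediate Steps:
A = 1 (A = (-1)² = 1)
b(c, Z) = 2 + Z + c (b(c, Z) = (c + √(-60 + 64)) + Z = (c + √4) + Z = (c + 2) + Z = (2 + c) + Z = 2 + Z + c)
1/(F(345 + 248) + b(-444, A)) = 1/(-227 + (2 + 1 - 444)) = 1/(-227 - 441) = 1/(-668) = -1/668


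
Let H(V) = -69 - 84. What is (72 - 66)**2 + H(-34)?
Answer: -117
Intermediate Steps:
H(V) = -153
(72 - 66)**2 + H(-34) = (72 - 66)**2 - 153 = 6**2 - 153 = 36 - 153 = -117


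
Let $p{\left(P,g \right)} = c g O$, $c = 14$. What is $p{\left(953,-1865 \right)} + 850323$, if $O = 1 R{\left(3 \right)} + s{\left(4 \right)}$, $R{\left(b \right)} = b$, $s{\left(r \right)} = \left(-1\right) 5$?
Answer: $902543$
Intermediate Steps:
$s{\left(r \right)} = -5$
$O = -2$ ($O = 1 \cdot 3 - 5 = 3 - 5 = -2$)
$p{\left(P,g \right)} = - 28 g$ ($p{\left(P,g \right)} = 14 g \left(-2\right) = - 28 g$)
$p{\left(953,-1865 \right)} + 850323 = \left(-28\right) \left(-1865\right) + 850323 = 52220 + 850323 = 902543$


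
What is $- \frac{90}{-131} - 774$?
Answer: $- \frac{101304}{131} \approx -773.31$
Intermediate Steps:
$- \frac{90}{-131} - 774 = \left(-90\right) \left(- \frac{1}{131}\right) - 774 = \frac{90}{131} - 774 = - \frac{101304}{131}$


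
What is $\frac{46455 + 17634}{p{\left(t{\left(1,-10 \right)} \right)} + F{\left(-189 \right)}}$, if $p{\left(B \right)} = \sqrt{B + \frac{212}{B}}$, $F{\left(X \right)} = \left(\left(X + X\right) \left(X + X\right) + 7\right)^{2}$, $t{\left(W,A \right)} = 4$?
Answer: $\frac{1308558811955409}{416888103734798570104} - \frac{64089 \sqrt{57}}{416888103734798570104} \approx 3.1389 \cdot 10^{-6}$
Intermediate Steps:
$F{\left(X \right)} = \left(7 + 4 X^{2}\right)^{2}$ ($F{\left(X \right)} = \left(2 X 2 X + 7\right)^{2} = \left(4 X^{2} + 7\right)^{2} = \left(7 + 4 X^{2}\right)^{2}$)
$\frac{46455 + 17634}{p{\left(t{\left(1,-10 \right)} \right)} + F{\left(-189 \right)}} = \frac{46455 + 17634}{\sqrt{4 + \frac{212}{4}} + \left(7 + 4 \left(-189\right)^{2}\right)^{2}} = \frac{64089}{\sqrt{4 + 212 \cdot \frac{1}{4}} + \left(7 + 4 \cdot 35721\right)^{2}} = \frac{64089}{\sqrt{4 + 53} + \left(7 + 142884\right)^{2}} = \frac{64089}{\sqrt{57} + 142891^{2}} = \frac{64089}{\sqrt{57} + 20417837881} = \frac{64089}{20417837881 + \sqrt{57}}$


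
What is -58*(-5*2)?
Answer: 580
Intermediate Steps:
-58*(-5*2) = -(-580) = -58*(-10) = 580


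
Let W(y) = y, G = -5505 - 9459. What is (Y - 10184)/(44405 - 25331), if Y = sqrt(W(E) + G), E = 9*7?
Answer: -5092/9537 + I*sqrt(14901)/19074 ≈ -0.53392 + 0.0063998*I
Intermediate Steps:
G = -14964
E = 63
Y = I*sqrt(14901) (Y = sqrt(63 - 14964) = sqrt(-14901) = I*sqrt(14901) ≈ 122.07*I)
(Y - 10184)/(44405 - 25331) = (I*sqrt(14901) - 10184)/(44405 - 25331) = (-10184 + I*sqrt(14901))/19074 = (-10184 + I*sqrt(14901))*(1/19074) = -5092/9537 + I*sqrt(14901)/19074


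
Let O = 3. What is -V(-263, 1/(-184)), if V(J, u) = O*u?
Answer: 3/184 ≈ 0.016304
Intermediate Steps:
V(J, u) = 3*u
-V(-263, 1/(-184)) = -3/(-184) = -3*(-1)/184 = -1*(-3/184) = 3/184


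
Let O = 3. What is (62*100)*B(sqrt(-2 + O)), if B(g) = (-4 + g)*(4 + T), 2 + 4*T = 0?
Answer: -65100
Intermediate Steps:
T = -1/2 (T = -1/2 + (1/4)*0 = -1/2 + 0 = -1/2 ≈ -0.50000)
B(g) = -14 + 7*g/2 (B(g) = (-4 + g)*(4 - 1/2) = (-4 + g)*(7/2) = -14 + 7*g/2)
(62*100)*B(sqrt(-2 + O)) = (62*100)*(-14 + 7*sqrt(-2 + 3)/2) = 6200*(-14 + 7*sqrt(1)/2) = 6200*(-14 + (7/2)*1) = 6200*(-14 + 7/2) = 6200*(-21/2) = -65100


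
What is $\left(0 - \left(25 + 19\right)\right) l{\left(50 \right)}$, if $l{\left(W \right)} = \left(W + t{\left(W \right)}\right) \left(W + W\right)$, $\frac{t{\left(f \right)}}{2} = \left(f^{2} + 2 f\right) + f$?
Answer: $-23540000$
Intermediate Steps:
$t{\left(f \right)} = 2 f^{2} + 6 f$ ($t{\left(f \right)} = 2 \left(\left(f^{2} + 2 f\right) + f\right) = 2 \left(f^{2} + 3 f\right) = 2 f^{2} + 6 f$)
$l{\left(W \right)} = 2 W \left(W + 2 W \left(3 + W\right)\right)$ ($l{\left(W \right)} = \left(W + 2 W \left(3 + W\right)\right) \left(W + W\right) = \left(W + 2 W \left(3 + W\right)\right) 2 W = 2 W \left(W + 2 W \left(3 + W\right)\right)$)
$\left(0 - \left(25 + 19\right)\right) l{\left(50 \right)} = \left(0 - \left(25 + 19\right)\right) 50^{2} \left(14 + 4 \cdot 50\right) = \left(0 - 44\right) 2500 \left(14 + 200\right) = \left(0 - 44\right) 2500 \cdot 214 = \left(-44\right) 535000 = -23540000$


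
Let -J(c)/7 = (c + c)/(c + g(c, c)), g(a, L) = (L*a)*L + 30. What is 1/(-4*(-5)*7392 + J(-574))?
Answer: 47279942/6989866623271 ≈ 6.7641e-6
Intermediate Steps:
g(a, L) = 30 + a*L**2 (g(a, L) = a*L**2 + 30 = 30 + a*L**2)
J(c) = -14*c/(30 + c + c**3) (J(c) = -7*(c + c)/(c + (30 + c*c**2)) = -7*2*c/(c + (30 + c**3)) = -7*2*c/(30 + c + c**3) = -14*c/(30 + c + c**3))
1/(-4*(-5)*7392 + J(-574)) = 1/(-4*(-5)*7392 - 14*(-574)/(30 - 574 + (-574)**3)) = 1/(20*7392 - 14*(-574)/(30 - 574 - 189119224)) = 1/(147840 - 14*(-574)/(-189119768)) = 1/(147840 - 14*(-574)*(-1/189119768)) = 1/(147840 - 2009/47279942) = 1/(6989866623271/47279942) = 47279942/6989866623271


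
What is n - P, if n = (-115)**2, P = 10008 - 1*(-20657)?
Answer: -17440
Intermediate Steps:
P = 30665 (P = 10008 + 20657 = 30665)
n = 13225
n - P = 13225 - 1*30665 = 13225 - 30665 = -17440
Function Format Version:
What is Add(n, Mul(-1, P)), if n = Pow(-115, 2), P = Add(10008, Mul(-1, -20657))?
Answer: -17440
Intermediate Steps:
P = 30665 (P = Add(10008, 20657) = 30665)
n = 13225
Add(n, Mul(-1, P)) = Add(13225, Mul(-1, 30665)) = Add(13225, -30665) = -17440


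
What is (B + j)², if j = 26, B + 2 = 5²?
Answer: 2401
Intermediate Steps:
B = 23 (B = -2 + 5² = -2 + 25 = 23)
(B + j)² = (23 + 26)² = 49² = 2401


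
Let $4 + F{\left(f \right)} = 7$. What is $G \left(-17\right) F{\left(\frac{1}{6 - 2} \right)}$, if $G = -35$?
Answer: $1785$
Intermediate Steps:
$F{\left(f \right)} = 3$ ($F{\left(f \right)} = -4 + 7 = 3$)
$G \left(-17\right) F{\left(\frac{1}{6 - 2} \right)} = \left(-35\right) \left(-17\right) 3 = 595 \cdot 3 = 1785$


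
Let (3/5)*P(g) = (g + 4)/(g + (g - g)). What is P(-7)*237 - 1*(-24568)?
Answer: 173161/7 ≈ 24737.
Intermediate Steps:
P(g) = 5*(4 + g)/(3*g) (P(g) = 5*((g + 4)/(g + (g - g)))/3 = 5*((4 + g)/(g + 0))/3 = 5*((4 + g)/g)/3 = 5*(4 + g)/(3*g))
P(-7)*237 - 1*(-24568) = ((5/3)*(4 - 7)/(-7))*237 - 1*(-24568) = ((5/3)*(-⅐)*(-3))*237 + 24568 = (5/7)*237 + 24568 = 1185/7 + 24568 = 173161/7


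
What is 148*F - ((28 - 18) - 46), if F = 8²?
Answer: 9508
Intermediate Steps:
F = 64
148*F - ((28 - 18) - 46) = 148*64 - ((28 - 18) - 46) = 9472 - (10 - 46) = 9472 - 1*(-36) = 9472 + 36 = 9508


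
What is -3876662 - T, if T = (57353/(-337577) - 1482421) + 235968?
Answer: -887898006240/337577 ≈ -2.6302e+6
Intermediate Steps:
T = -420773921734/337577 (T = (57353*(-1/337577) - 1482421) + 235968 = (-57353/337577 - 1482421) + 235968 = -500431291270/337577 + 235968 = -420773921734/337577 ≈ -1.2465e+6)
-3876662 - T = -3876662 - 1*(-420773921734/337577) = -3876662 + 420773921734/337577 = -887898006240/337577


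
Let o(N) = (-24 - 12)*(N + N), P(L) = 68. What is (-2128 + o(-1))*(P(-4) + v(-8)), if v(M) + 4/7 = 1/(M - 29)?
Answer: -35891592/259 ≈ -1.3858e+5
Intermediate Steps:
v(M) = -4/7 + 1/(-29 + M) (v(M) = -4/7 + 1/(M - 29) = -4/7 + 1/(-29 + M))
o(N) = -72*N
(-2128 + o(-1))*(P(-4) + v(-8)) = (-2128 - 72*(-1))*(68 + (123 - 4*(-8))/(7*(-29 - 8))) = (-2128 + 72)*(68 + (1/7)*(123 + 32)/(-37)) = -2056*(68 + (1/7)*(-1/37)*155) = -2056*(68 - 155/259) = -2056*17457/259 = -35891592/259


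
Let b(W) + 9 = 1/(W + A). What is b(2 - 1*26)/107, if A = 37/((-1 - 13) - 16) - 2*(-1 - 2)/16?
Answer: -26967/319181 ≈ -0.084488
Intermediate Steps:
A = -103/120 (A = 37/(-14 - 16) - 2*(-3)*(1/16) = 37/(-30) + 6*(1/16) = 37*(-1/30) + 3/8 = -37/30 + 3/8 = -103/120 ≈ -0.85833)
b(W) = -9 + 1/(-103/120 + W) (b(W) = -9 + 1/(W - 103/120) = -9 + 1/(-103/120 + W))
b(2 - 1*26)/107 = (3*(349 - 360*(2 - 1*26))/(-103 + 120*(2 - 1*26)))/107 = (3*(349 - 360*(2 - 26))/(-103 + 120*(2 - 26)))*(1/107) = (3*(349 - 360*(-24))/(-103 + 120*(-24)))*(1/107) = (3*(349 + 8640)/(-103 - 2880))*(1/107) = (3*8989/(-2983))*(1/107) = (3*(-1/2983)*8989)*(1/107) = -26967/2983*1/107 = -26967/319181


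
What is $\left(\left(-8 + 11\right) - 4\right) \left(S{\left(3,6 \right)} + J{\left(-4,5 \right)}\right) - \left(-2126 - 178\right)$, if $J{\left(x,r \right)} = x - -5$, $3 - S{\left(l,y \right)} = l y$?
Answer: $2318$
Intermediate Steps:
$S{\left(l,y \right)} = 3 - l y$
$J{\left(x,r \right)} = 5 + x$ ($J{\left(x,r \right)} = x + 5 = 5 + x$)
$\left(\left(-8 + 11\right) - 4\right) \left(S{\left(3,6 \right)} + J{\left(-4,5 \right)}\right) - \left(-2126 - 178\right) = \left(\left(-8 + 11\right) - 4\right) \left(\left(3 - 3 \cdot 6\right) + \left(5 - 4\right)\right) - \left(-2126 - 178\right) = \left(3 - 4\right) \left(\left(3 - 18\right) + 1\right) - \left(-2126 - 178\right) = - (-15 + 1) - -2304 = \left(-1\right) \left(-14\right) + 2304 = 14 + 2304 = 2318$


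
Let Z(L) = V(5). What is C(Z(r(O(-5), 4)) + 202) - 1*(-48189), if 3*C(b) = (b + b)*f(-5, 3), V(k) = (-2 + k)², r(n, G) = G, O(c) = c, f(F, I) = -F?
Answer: 146677/3 ≈ 48892.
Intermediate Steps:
Z(L) = 9 (Z(L) = (-2 + 5)² = 3² = 9)
C(b) = 10*b/3 (C(b) = ((b + b)*(-1*(-5)))/3 = ((2*b)*5)/3 = (10*b)/3 = 10*b/3)
C(Z(r(O(-5), 4)) + 202) - 1*(-48189) = 10*(9 + 202)/3 - 1*(-48189) = (10/3)*211 + 48189 = 2110/3 + 48189 = 146677/3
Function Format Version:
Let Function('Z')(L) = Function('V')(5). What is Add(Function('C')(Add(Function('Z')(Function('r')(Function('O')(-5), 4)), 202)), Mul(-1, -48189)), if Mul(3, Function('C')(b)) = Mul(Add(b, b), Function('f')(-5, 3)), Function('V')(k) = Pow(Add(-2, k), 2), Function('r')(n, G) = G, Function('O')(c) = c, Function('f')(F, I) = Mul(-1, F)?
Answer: Rational(146677, 3) ≈ 48892.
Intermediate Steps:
Function('Z')(L) = 9 (Function('Z')(L) = Pow(Add(-2, 5), 2) = Pow(3, 2) = 9)
Function('C')(b) = Mul(Rational(10, 3), b) (Function('C')(b) = Mul(Rational(1, 3), Mul(Add(b, b), Mul(-1, -5))) = Mul(Rational(1, 3), Mul(Mul(2, b), 5)) = Mul(Rational(1, 3), Mul(10, b)) = Mul(Rational(10, 3), b))
Add(Function('C')(Add(Function('Z')(Function('r')(Function('O')(-5), 4)), 202)), Mul(-1, -48189)) = Add(Mul(Rational(10, 3), Add(9, 202)), Mul(-1, -48189)) = Add(Mul(Rational(10, 3), 211), 48189) = Add(Rational(2110, 3), 48189) = Rational(146677, 3)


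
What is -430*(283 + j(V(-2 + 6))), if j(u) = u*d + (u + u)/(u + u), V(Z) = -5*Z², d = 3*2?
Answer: 84280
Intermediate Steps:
d = 6
j(u) = 1 + 6*u (j(u) = u*6 + (u + u)/(u + u) = 6*u + (2*u)/((2*u)) = 6*u + (2*u)*(1/(2*u)) = 6*u + 1 = 1 + 6*u)
-430*(283 + j(V(-2 + 6))) = -430*(283 + (1 + 6*(-5*(-2 + 6)²))) = -430*(283 + (1 + 6*(-5*4²))) = -430*(283 + (1 + 6*(-5*16))) = -430*(283 + (1 + 6*(-80))) = -430*(283 + (1 - 480)) = -430*(283 - 479) = -430*(-196) = 84280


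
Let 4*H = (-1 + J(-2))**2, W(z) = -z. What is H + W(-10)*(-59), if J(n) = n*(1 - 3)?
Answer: -2351/4 ≈ -587.75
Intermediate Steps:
J(n) = -2*n (J(n) = n*(-2) = -2*n)
H = 9/4 (H = (-1 - 2*(-2))**2/4 = (-1 + 4)**2/4 = (1/4)*3**2 = (1/4)*9 = 9/4 ≈ 2.2500)
H + W(-10)*(-59) = 9/4 - 1*(-10)*(-59) = 9/4 + 10*(-59) = 9/4 - 590 = -2351/4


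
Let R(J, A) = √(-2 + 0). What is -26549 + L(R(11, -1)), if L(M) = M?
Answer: -26549 + I*√2 ≈ -26549.0 + 1.4142*I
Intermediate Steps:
R(J, A) = I*√2 (R(J, A) = √(-2) = I*√2)
-26549 + L(R(11, -1)) = -26549 + I*√2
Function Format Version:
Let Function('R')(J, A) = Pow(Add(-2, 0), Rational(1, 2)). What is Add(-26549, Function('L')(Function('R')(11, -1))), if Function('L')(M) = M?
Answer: Add(-26549, Mul(I, Pow(2, Rational(1, 2)))) ≈ Add(-26549., Mul(1.4142, I))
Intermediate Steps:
Function('R')(J, A) = Mul(I, Pow(2, Rational(1, 2))) (Function('R')(J, A) = Pow(-2, Rational(1, 2)) = Mul(I, Pow(2, Rational(1, 2))))
Add(-26549, Function('L')(Function('R')(11, -1))) = Add(-26549, Mul(I, Pow(2, Rational(1, 2))))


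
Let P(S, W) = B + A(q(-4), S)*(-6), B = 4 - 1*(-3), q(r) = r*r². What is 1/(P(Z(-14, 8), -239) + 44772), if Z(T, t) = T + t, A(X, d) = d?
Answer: 1/44815 ≈ 2.2314e-5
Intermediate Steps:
q(r) = r³
B = 7 (B = 4 + 3 = 7)
P(S, W) = 7 - 6*S (P(S, W) = 7 + S*(-6) = 7 - 6*S)
1/(P(Z(-14, 8), -239) + 44772) = 1/((7 - 6*(-14 + 8)) + 44772) = 1/((7 - 6*(-6)) + 44772) = 1/((7 + 36) + 44772) = 1/(43 + 44772) = 1/44815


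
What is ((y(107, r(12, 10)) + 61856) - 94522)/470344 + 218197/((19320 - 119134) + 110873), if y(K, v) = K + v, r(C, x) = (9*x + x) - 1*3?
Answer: 51134326255/2600767148 ≈ 19.661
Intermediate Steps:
r(C, x) = -3 + 10*x (r(C, x) = 10*x - 3 = -3 + 10*x)
((y(107, r(12, 10)) + 61856) - 94522)/470344 + 218197/((19320 - 119134) + 110873) = (((107 + (-3 + 10*10)) + 61856) - 94522)/470344 + 218197/((19320 - 119134) + 110873) = (((107 + (-3 + 100)) + 61856) - 94522)*(1/470344) + 218197/(-99814 + 110873) = (((107 + 97) + 61856) - 94522)*(1/470344) + 218197/11059 = ((204 + 61856) - 94522)*(1/470344) + 218197*(1/11059) = (62060 - 94522)*(1/470344) + 218197/11059 = -32462*1/470344 + 218197/11059 = -16231/235172 + 218197/11059 = 51134326255/2600767148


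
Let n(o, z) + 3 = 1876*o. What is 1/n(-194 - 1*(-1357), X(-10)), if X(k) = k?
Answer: 1/2181785 ≈ 4.5834e-7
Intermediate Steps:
n(o, z) = -3 + 1876*o
1/n(-194 - 1*(-1357), X(-10)) = 1/(-3 + 1876*(-194 - 1*(-1357))) = 1/(-3 + 1876*(-194 + 1357)) = 1/(-3 + 1876*1163) = 1/(-3 + 2181788) = 1/2181785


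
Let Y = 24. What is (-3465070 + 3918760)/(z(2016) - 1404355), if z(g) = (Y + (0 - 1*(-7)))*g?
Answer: -453690/1341859 ≈ -0.33811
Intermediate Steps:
z(g) = 31*g (z(g) = (24 + (0 - 1*(-7)))*g = (24 + (0 + 7))*g = (24 + 7)*g = 31*g)
(-3465070 + 3918760)/(z(2016) - 1404355) = (-3465070 + 3918760)/(31*2016 - 1404355) = 453690/(62496 - 1404355) = 453690/(-1341859) = 453690*(-1/1341859) = -453690/1341859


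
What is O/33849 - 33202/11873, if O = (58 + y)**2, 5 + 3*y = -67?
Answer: -1110129310/401889177 ≈ -2.7623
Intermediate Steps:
y = -24 (y = -5/3 + (1/3)*(-67) = -5/3 - 67/3 = -24)
O = 1156 (O = (58 - 24)**2 = 34**2 = 1156)
O/33849 - 33202/11873 = 1156/33849 - 33202/11873 = -1110129310/401889177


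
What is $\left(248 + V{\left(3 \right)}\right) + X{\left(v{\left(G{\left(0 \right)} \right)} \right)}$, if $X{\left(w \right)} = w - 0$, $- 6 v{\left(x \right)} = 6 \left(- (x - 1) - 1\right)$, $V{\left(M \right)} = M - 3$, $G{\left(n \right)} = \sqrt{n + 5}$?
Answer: $248 + \sqrt{5} \approx 250.24$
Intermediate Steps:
$G{\left(n \right)} = \sqrt{5 + n}$
$V{\left(M \right)} = -3 + M$
$v{\left(x \right)} = x$ ($v{\left(x \right)} = - \frac{6 \left(- (x - 1) - 1\right)}{6} = - \frac{6 \left(- (-1 + x) - 1\right)}{6} = - \frac{6 \left(\left(1 - x\right) - 1\right)}{6} = - \frac{6 \left(- x\right)}{6} = - \frac{\left(-6\right) x}{6} = x$)
$X{\left(w \right)} = w$ ($X{\left(w \right)} = w + 0 = w$)
$\left(248 + V{\left(3 \right)}\right) + X{\left(v{\left(G{\left(0 \right)} \right)} \right)} = \left(248 + \left(-3 + 3\right)\right) + \sqrt{5 + 0} = \left(248 + 0\right) + \sqrt{5} = 248 + \sqrt{5}$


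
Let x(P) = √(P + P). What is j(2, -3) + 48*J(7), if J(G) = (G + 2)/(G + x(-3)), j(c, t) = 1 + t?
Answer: 2914/55 - 432*I*√6/55 ≈ 52.982 - 19.24*I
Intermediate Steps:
x(P) = √2*√P (x(P) = √(2*P) = √2*√P)
J(G) = (2 + G)/(G + I*√6) (J(G) = (G + 2)/(G + √2*√(-3)) = (2 + G)/(G + √2*(I*√3)) = (2 + G)/(G + I*√6))
j(2, -3) + 48*J(7) = (1 - 3) + 48*((2 + 7)/(7 + I*√6)) = -2 + 48*(9/(7 + I*√6)) = -2 + 432/(7 + I*√6)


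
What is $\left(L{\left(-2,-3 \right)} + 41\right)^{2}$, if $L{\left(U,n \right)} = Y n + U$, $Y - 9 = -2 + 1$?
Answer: $225$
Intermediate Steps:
$Y = 8$ ($Y = 9 + \left(-2 + 1\right) = 9 - 1 = 8$)
$L{\left(U,n \right)} = U + 8 n$ ($L{\left(U,n \right)} = 8 n + U = U + 8 n$)
$\left(L{\left(-2,-3 \right)} + 41\right)^{2} = \left(\left(-2 + 8 \left(-3\right)\right) + 41\right)^{2} = \left(\left(-2 - 24\right) + 41\right)^{2} = \left(-26 + 41\right)^{2} = 15^{2} = 225$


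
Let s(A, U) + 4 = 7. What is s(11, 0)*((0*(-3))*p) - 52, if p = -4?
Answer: -52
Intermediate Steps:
s(A, U) = 3 (s(A, U) = -4 + 7 = 3)
s(11, 0)*((0*(-3))*p) - 52 = 3*((0*(-3))*(-4)) - 52 = 3*(0*(-4)) - 52 = 3*0 - 52 = 0 - 52 = -52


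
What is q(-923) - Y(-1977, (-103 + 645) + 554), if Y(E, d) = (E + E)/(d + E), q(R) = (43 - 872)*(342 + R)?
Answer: 424328815/881 ≈ 4.8164e+5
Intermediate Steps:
q(R) = -283518 - 829*R (q(R) = -829*(342 + R) = -283518 - 829*R)
Y(E, d) = 2*E/(E + d) (Y(E, d) = (2*E)/(E + d) = 2*E/(E + d))
q(-923) - Y(-1977, (-103 + 645) + 554) = (-283518 - 829*(-923)) - 2*(-1977)/(-1977 + ((-103 + 645) + 554)) = (-283518 + 765167) - 2*(-1977)/(-1977 + (542 + 554)) = 481649 - 2*(-1977)/(-1977 + 1096) = 481649 - 2*(-1977)/(-881) = 481649 - 2*(-1977)*(-1)/881 = 481649 - 1*3954/881 = 481649 - 3954/881 = 424328815/881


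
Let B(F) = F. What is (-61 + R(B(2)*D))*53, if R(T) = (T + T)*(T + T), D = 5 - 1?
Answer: 10335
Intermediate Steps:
D = 4
R(T) = 4*T² (R(T) = (2*T)*(2*T) = 4*T²)
(-61 + R(B(2)*D))*53 = (-61 + 4*(2*4)²)*53 = (-61 + 4*8²)*53 = (-61 + 4*64)*53 = (-61 + 256)*53 = 195*53 = 10335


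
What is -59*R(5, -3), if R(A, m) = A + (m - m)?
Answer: -295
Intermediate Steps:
R(A, m) = A (R(A, m) = A + 0 = A)
-59*R(5, -3) = -59*5 = -295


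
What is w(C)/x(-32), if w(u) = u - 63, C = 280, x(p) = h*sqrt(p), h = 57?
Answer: -217*I*sqrt(2)/456 ≈ -0.67299*I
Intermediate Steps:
x(p) = 57*sqrt(p)
w(u) = -63 + u
w(C)/x(-32) = (-63 + 280)/((57*sqrt(-32))) = 217/((57*(4*I*sqrt(2)))) = 217/((228*I*sqrt(2))) = 217*(-I*sqrt(2)/456) = -217*I*sqrt(2)/456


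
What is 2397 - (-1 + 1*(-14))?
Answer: 2412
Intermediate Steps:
2397 - (-1 + 1*(-14)) = 2397 - (-1 - 14) = 2397 - 1*(-15) = 2397 + 15 = 2412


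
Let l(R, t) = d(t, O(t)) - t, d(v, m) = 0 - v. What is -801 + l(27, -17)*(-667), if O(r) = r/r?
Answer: -23479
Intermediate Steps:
O(r) = 1
d(v, m) = -v
l(R, t) = -2*t (l(R, t) = -t - t = -2*t)
-801 + l(27, -17)*(-667) = -801 - 2*(-17)*(-667) = -801 + 34*(-667) = -801 - 22678 = -23479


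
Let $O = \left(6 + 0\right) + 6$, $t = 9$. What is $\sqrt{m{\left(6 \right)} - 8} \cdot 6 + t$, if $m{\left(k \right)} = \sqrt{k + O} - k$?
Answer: $9 + 6 \sqrt{-14 + 3 \sqrt{2}} \approx 9.0 + 18.742 i$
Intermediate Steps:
$O = 12$ ($O = 6 + 6 = 12$)
$m{\left(k \right)} = \sqrt{12 + k} - k$ ($m{\left(k \right)} = \sqrt{k + 12} - k = \sqrt{12 + k} - k$)
$\sqrt{m{\left(6 \right)} - 8} \cdot 6 + t = \sqrt{\left(\sqrt{12 + 6} - 6\right) - 8} \cdot 6 + 9 = \sqrt{\left(\sqrt{18} - 6\right) - 8} \cdot 6 + 9 = \sqrt{\left(3 \sqrt{2} - 6\right) - 8} \cdot 6 + 9 = \sqrt{\left(-6 + 3 \sqrt{2}\right) - 8} \cdot 6 + 9 = \sqrt{-14 + 3 \sqrt{2}} \cdot 6 + 9 = 6 \sqrt{-14 + 3 \sqrt{2}} + 9 = 9 + 6 \sqrt{-14 + 3 \sqrt{2}}$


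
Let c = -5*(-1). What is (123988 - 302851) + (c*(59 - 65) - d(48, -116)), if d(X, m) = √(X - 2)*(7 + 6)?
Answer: -178893 - 13*√46 ≈ -1.7898e+5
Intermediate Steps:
d(X, m) = 13*√(-2 + X) (d(X, m) = √(-2 + X)*13 = 13*√(-2 + X))
c = 5
(123988 - 302851) + (c*(59 - 65) - d(48, -116)) = (123988 - 302851) + (5*(59 - 65) - 13*√(-2 + 48)) = -178863 + (5*(-6) - 13*√46) = -178863 + (-30 - 13*√46) = -178893 - 13*√46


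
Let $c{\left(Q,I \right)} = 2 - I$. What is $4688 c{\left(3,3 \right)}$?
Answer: $-4688$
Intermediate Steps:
$4688 c{\left(3,3 \right)} = 4688 \left(2 - 3\right) = 4688 \left(-1\right) = -4688$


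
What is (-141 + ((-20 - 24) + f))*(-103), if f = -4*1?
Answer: 19467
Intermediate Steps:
f = -4
(-141 + ((-20 - 24) + f))*(-103) = (-141 + ((-20 - 24) - 4))*(-103) = (-141 + (-44 - 4))*(-103) = (-141 - 48)*(-103) = -189*(-103) = 19467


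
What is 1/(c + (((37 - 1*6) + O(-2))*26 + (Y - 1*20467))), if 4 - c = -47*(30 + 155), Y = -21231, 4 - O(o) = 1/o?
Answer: -1/32076 ≈ -3.1176e-5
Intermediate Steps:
O(o) = 4 - 1/o
c = 8699 (c = 4 - (-47)*(30 + 155) = 4 - (-47)*185 = 4 - 1*(-8695) = 4 + 8695 = 8699)
1/(c + (((37 - 1*6) + O(-2))*26 + (Y - 1*20467))) = 1/(8699 + (((37 - 1*6) + (4 - 1/(-2)))*26 + (-21231 - 1*20467))) = 1/(8699 + (((37 - 6) + (4 - 1*(-½)))*26 + (-21231 - 20467))) = 1/(8699 + ((31 + (4 + ½))*26 - 41698)) = 1/(8699 + ((31 + 9/2)*26 - 41698)) = 1/(8699 + ((71/2)*26 - 41698)) = 1/(8699 + (923 - 41698)) = 1/(8699 - 40775) = 1/(-32076) = -1/32076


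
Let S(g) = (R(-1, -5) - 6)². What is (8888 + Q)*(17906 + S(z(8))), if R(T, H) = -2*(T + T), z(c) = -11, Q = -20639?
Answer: -210460410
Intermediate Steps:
R(T, H) = -4*T
S(g) = 4 (S(g) = (-4*(-1) - 6)² = (4 - 6)² = (-2)² = 4)
(8888 + Q)*(17906 + S(z(8))) = (8888 - 20639)*(17906 + 4) = -11751*17910 = -210460410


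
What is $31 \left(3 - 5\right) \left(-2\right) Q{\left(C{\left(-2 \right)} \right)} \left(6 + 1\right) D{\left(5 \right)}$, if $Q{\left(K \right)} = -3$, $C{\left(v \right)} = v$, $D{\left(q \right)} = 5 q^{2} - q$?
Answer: $-312480$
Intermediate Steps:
$D{\left(q \right)} = - q + 5 q^{2}$
$31 \left(3 - 5\right) \left(-2\right) Q{\left(C{\left(-2 \right)} \right)} \left(6 + 1\right) D{\left(5 \right)} = 31 \left(3 - 5\right) \left(-2\right) \left(- 3 \left(6 + 1\right) 5 \left(-1 + 5 \cdot 5\right)\right) = 31 \left(\left(-2\right) \left(-2\right)\right) \left(- 3 \cdot 7 \cdot 5 \left(-1 + 25\right)\right) = 31 \cdot 4 \left(- 3 \cdot 7 \cdot 5 \cdot 24\right) = 124 \left(- 3 \cdot 7 \cdot 120\right) = 124 \left(\left(-3\right) 840\right) = 124 \left(-2520\right) = -312480$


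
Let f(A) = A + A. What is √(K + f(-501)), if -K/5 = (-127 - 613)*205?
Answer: √757498 ≈ 870.34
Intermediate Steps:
f(A) = 2*A
K = 758500 (K = -5*(-127 - 613)*205 = -(-3700)*205 = -5*(-151700) = 758500)
√(K + f(-501)) = √(758500 + 2*(-501)) = √(758500 - 1002) = √757498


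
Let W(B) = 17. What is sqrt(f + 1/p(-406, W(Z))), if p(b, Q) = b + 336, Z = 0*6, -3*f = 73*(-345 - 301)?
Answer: sqrt(693221970)/210 ≈ 125.38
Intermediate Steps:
f = 47158/3 (f = -73*(-345 - 301)/3 = -73*(-646)/3 = -1/3*(-47158) = 47158/3 ≈ 15719.)
Z = 0
p(b, Q) = 336 + b
sqrt(f + 1/p(-406, W(Z))) = sqrt(47158/3 + 1/(336 - 406)) = sqrt(47158/3 + 1/(-70)) = sqrt(47158/3 - 1/70) = sqrt(3301057/210) = sqrt(693221970)/210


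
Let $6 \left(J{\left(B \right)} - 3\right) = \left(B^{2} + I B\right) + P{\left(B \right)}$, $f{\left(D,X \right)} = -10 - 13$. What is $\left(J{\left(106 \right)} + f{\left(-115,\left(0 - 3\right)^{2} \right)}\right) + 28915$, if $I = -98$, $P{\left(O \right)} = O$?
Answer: $29054$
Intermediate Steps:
$f{\left(D,X \right)} = -23$
$J{\left(B \right)} = 3 - \frac{97 B}{6} + \frac{B^{2}}{6}$ ($J{\left(B \right)} = 3 + \frac{\left(B^{2} - 98 B\right) + B}{6} = 3 + \frac{B^{2} - 97 B}{6} = 3 + \left(- \frac{97 B}{6} + \frac{B^{2}}{6}\right) = 3 - \frac{97 B}{6} + \frac{B^{2}}{6}$)
$\left(J{\left(106 \right)} + f{\left(-115,\left(0 - 3\right)^{2} \right)}\right) + 28915 = \left(\left(3 - \frac{5141}{3} + \frac{106^{2}}{6}\right) - 23\right) + 28915 = \left(\left(3 - \frac{5141}{3} + \frac{1}{6} \cdot 11236\right) - 23\right) + 28915 = \left(\left(3 - \frac{5141}{3} + \frac{5618}{3}\right) - 23\right) + 28915 = \left(162 - 23\right) + 28915 = 139 + 28915 = 29054$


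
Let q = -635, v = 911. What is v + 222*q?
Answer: -140059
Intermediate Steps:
v + 222*q = 911 + 222*(-635) = 911 - 140970 = -140059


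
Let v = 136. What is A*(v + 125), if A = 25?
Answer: 6525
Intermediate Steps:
A*(v + 125) = 25*(136 + 125) = 25*261 = 6525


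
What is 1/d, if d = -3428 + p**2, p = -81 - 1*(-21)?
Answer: 1/172 ≈ 0.0058140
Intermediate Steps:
p = -60 (p = -81 + 21 = -60)
d = 172 (d = -3428 + (-60)**2 = -3428 + 3600 = 172)
1/d = 1/172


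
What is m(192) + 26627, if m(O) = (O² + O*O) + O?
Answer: 100547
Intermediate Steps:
m(O) = O + 2*O² (m(O) = (O² + O²) + O = 2*O² + O = O + 2*O²)
m(192) + 26627 = 192*(1 + 2*192) + 26627 = 192*(1 + 384) + 26627 = 192*385 + 26627 = 73920 + 26627 = 100547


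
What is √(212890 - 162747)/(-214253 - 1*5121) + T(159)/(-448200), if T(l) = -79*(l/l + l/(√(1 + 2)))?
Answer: 79/448200 - √50143/219374 + 4187*√3/448200 ≈ 0.015336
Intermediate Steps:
T(l) = -79 - 79*l*√3/3 (T(l) = -79*(1 + l/(√3)) = -79*(1 + l*(√3/3)) = -79*(1 + l*√3/3) = -79 - 79*l*√3/3)
√(212890 - 162747)/(-214253 - 1*5121) + T(159)/(-448200) = √(212890 - 162747)/(-214253 - 1*5121) + (-79 - 79/3*159*√3)/(-448200) = √50143/(-214253 - 5121) + (-79 - 4187*√3)*(-1/448200) = √50143/(-219374) + (79/448200 + 4187*√3/448200) = √50143*(-1/219374) + (79/448200 + 4187*√3/448200) = -√50143/219374 + (79/448200 + 4187*√3/448200) = 79/448200 - √50143/219374 + 4187*√3/448200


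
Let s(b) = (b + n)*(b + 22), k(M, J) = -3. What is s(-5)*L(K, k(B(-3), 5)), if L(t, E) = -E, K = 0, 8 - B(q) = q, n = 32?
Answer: 1377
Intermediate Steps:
B(q) = 8 - q
s(b) = (22 + b)*(32 + b) (s(b) = (b + 32)*(b + 22) = (32 + b)*(22 + b) = (22 + b)*(32 + b))
s(-5)*L(K, k(B(-3), 5)) = (704 + (-5)**2 + 54*(-5))*(-1*(-3)) = (704 + 25 - 270)*3 = 459*3 = 1377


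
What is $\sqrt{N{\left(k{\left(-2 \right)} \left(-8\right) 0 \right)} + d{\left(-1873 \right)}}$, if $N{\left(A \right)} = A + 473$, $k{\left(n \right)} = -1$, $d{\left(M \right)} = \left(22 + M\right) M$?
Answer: $2 \sqrt{866849} \approx 1862.1$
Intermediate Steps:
$d{\left(M \right)} = M \left(22 + M\right)$
$N{\left(A \right)} = 473 + A$
$\sqrt{N{\left(k{\left(-2 \right)} \left(-8\right) 0 \right)} + d{\left(-1873 \right)}} = \sqrt{\left(473 + \left(-1\right) \left(-8\right) 0\right) - 1873 \left(22 - 1873\right)} = \sqrt{\left(473 + 8 \cdot 0\right) - -3466923} = \sqrt{\left(473 + 0\right) + 3466923} = \sqrt{473 + 3466923} = \sqrt{3467396} = 2 \sqrt{866849}$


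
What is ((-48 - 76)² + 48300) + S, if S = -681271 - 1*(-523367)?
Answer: -94228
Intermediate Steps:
S = -157904 (S = -681271 + 523367 = -157904)
((-48 - 76)² + 48300) + S = ((-48 - 76)² + 48300) - 157904 = ((-124)² + 48300) - 157904 = (15376 + 48300) - 157904 = 63676 - 157904 = -94228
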